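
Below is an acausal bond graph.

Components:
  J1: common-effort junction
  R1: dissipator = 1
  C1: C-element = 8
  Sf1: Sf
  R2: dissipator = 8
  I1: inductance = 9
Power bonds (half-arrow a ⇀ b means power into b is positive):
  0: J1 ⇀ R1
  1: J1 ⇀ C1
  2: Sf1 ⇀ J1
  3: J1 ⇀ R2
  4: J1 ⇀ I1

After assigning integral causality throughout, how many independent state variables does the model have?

2  (C1, I1 all integral)

bond 2 stroke→Sf1  (Sf1 fixes flow; stroke at Sf1)
bond 1 stroke→J1  (prefer integral on C1)
bond 0 stroke→R1  (0-jn J1 has e-setter on 1)
bond 3 stroke→R2  (J1: bond 1 brought effort, rest push out)
bond 4 stroke→I1  (J1: bond 1 brought effort, rest push out)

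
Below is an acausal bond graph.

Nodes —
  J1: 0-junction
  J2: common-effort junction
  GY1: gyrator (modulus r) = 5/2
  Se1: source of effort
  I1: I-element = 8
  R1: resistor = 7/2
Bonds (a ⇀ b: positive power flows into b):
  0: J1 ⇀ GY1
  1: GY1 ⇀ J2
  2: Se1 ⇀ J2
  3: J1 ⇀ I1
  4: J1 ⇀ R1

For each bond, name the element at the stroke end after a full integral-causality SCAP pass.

β2 stroke at J2  (Se1 fixes effort; stroke away)
β1 stroke at GY1  (common-e at J2 fixed by 2)
β0 stroke at GY1  (through GY1, causality inverts; strokes same side of GY1)
β3 stroke at I1  (I1: I, integral causality)
β4 stroke at J1  (J1 needs exactly one e-in)

#0 →GY1
#1 →GY1
#2 →J2
#3 →I1
#4 →J1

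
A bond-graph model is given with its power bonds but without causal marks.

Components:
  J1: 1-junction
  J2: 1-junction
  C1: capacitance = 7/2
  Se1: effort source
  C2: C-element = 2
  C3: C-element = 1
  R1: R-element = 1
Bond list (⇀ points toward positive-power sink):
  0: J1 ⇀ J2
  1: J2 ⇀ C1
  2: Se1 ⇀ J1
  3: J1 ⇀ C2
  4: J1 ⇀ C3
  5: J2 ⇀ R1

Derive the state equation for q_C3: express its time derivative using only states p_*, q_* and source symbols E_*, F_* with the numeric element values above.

β2 stroke→J1  (Se1 (Se) sets effort on bond)
β1 stroke→J2  (prefer integral on C1)
β3 stroke→J1  (C2: C, integral causality)
β4 stroke→J1  (prefer integral on C3)
β0 stroke→J2  (closing 1-jn rule on J1)
β5 stroke→R1  (J2: last free bond brings flow in)

dq_C3/dt = E_Se1 - 2*q_C1/7 - q_C2/2 - q_C3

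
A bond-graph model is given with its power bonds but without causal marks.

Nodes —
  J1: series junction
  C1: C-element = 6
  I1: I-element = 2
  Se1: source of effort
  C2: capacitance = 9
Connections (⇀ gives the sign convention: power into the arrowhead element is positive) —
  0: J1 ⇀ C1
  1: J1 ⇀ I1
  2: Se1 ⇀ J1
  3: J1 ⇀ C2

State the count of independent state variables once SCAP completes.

3  (C1, C2, I1 all integral)

b2 →J1  (source Se1 imposes e)
b0 →J1  (C1: C, integral causality)
b1 →I1  (prefer integral on I1)
b3 →J1  (J1: bond 1 brought flow, rest push out)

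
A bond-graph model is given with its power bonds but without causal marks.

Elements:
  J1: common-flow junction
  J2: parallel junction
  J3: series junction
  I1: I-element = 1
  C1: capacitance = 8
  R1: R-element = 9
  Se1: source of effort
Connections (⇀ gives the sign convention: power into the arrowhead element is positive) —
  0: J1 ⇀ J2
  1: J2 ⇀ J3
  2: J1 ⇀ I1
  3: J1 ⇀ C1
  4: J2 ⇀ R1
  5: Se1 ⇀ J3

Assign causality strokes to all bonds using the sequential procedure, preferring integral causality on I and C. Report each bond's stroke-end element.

b5 |J3  (Se1 fixes effort; stroke away)
b1 |J2  (J3: last free bond brings flow in)
b0 |J1  (0-jn J2 has e-setter on 1)
b4 |R1  (0-jn J2 has e-setter on 1)
b2 |I1  (I1 integral (f out))
b3 |J1  (J1: bond 2 brought flow, rest push out)

#0 stroke→J1
#1 stroke→J2
#2 stroke→I1
#3 stroke→J1
#4 stroke→R1
#5 stroke→J3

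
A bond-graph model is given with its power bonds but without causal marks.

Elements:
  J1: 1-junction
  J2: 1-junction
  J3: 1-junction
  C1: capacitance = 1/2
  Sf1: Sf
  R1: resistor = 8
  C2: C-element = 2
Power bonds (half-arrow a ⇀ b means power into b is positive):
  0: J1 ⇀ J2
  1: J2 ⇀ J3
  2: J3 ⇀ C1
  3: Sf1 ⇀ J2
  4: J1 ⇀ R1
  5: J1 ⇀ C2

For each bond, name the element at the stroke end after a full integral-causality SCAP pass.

#3 stroke→Sf1  (Sf1 fixes flow; stroke at Sf1)
#0 stroke→J2  (J2: bond 3 brought flow, rest push out)
#1 stroke→J2  (J2 flow already set via bond 3)
#2 stroke→J3  (J3: bond 1 brought flow, rest push out)
#4 stroke→J1  (J1: bond 0 brought flow, rest push out)
#5 stroke→J1  (J1: bond 0 brought flow, rest push out)

#0 →J2
#1 →J2
#2 →J3
#3 →Sf1
#4 →J1
#5 →J1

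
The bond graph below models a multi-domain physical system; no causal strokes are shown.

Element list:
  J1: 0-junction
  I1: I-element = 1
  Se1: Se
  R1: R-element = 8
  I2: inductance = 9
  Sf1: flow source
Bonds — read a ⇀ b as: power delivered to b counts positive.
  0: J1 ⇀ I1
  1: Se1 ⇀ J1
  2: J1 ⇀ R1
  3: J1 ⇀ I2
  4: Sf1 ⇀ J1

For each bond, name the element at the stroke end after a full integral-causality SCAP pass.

bond 0 →I1
bond 1 →J1
bond 2 →R1
bond 3 →I2
bond 4 →Sf1

β1 stroke→J1  (Se1 fixes effort; stroke away)
β4 stroke→Sf1  (Sf1 fixes flow; stroke at Sf1)
β0 stroke→I1  (J1: bond 1 brought effort, rest push out)
β2 stroke→R1  (0-jn J1 has e-setter on 1)
β3 stroke→I2  (J1: bond 1 brought effort, rest push out)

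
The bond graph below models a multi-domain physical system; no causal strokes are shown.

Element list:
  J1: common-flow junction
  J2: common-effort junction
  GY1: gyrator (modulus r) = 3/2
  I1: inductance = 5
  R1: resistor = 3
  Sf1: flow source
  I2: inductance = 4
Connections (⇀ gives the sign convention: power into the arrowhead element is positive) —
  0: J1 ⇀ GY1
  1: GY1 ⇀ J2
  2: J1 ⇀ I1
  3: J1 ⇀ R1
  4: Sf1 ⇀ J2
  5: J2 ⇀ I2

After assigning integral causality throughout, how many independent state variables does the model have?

b4 |Sf1  (Sf1 (Sf) sets flow on bond)
b2 |I1  (I1 outputs flow p/I1)
b0 |J1  (1-jn J1 has f-setter on 2)
b3 |J1  (1-jn J1 has f-setter on 2)
b1 |J2  (through GY1, causality inverts; strokes same side of GY1)
b5 |I2  (common-e at J2 fixed by 1)

2  (I1, I2 all integral)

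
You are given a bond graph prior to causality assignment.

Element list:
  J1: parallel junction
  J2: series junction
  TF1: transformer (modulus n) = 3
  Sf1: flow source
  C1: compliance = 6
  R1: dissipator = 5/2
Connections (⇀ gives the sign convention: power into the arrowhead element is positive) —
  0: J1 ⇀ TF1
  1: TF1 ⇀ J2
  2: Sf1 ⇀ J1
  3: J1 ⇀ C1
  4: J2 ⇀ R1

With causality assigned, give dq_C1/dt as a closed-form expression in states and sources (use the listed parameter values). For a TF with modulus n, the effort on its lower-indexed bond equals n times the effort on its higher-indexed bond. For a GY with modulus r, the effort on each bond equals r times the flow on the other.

b2 |Sf1  (Sf1: flow source, stroke at near end)
b3 |J1  (C1: C, integral causality)
b0 |TF1  (common-e at J1 fixed by 3)
b1 |J2  (TF TF1: opposite of bond 0)
b4 |R1  (only one flow-in slot at J2)

dq_C1/dt = F_Sf1 - q_C1/135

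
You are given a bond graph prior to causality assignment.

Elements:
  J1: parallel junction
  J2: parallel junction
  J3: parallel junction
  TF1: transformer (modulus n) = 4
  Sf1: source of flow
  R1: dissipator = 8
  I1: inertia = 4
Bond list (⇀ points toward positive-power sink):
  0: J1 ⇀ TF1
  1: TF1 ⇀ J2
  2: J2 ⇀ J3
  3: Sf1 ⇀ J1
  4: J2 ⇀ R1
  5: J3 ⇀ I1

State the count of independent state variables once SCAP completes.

β3 stroke→Sf1  (Sf1 (Sf) sets flow on bond)
β0 stroke→J1  (closing 0-jn rule on J1)
β1 stroke→TF1  (TF1: transformer flips bond 0)
β5 stroke→I1  (I1 outputs flow p/I1)
β2 stroke→J3  (only one effort-in slot at J3)
β4 stroke→J2  (J2 needs exactly one e-in)

1  (I1 all integral)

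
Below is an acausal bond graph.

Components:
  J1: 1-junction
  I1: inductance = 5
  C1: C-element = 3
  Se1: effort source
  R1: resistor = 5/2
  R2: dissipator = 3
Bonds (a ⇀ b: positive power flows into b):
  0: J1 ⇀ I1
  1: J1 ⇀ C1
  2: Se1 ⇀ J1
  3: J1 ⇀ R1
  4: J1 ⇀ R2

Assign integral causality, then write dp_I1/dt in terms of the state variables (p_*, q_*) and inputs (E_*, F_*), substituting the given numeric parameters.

dp_I1/dt = E_Se1 - 11*p_I1/10 - q_C1/3

bond 2 |J1  (Se1 (Se) sets effort on bond)
bond 0 |I1  (I1 outputs flow p/I1)
bond 1 |J1  (J1 flow already set via bond 0)
bond 3 |J1  (J1 flow already set via bond 0)
bond 4 |J1  (1-jn J1 has f-setter on 0)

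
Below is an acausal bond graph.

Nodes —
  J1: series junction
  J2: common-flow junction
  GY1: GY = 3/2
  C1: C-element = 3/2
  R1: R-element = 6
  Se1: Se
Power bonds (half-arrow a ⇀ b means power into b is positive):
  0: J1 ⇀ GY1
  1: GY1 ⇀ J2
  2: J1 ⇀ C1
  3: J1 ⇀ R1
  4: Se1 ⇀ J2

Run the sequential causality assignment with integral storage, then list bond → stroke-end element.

β4 |J2  (Se1 (Se) sets effort on bond)
β1 |GY1  (J2 needs exactly one f-in)
β0 |GY1  (GY1: gyrator matches bond 1)
β2 |J1  (1-jn J1 has f-setter on 0)
β3 |J1  (common-f at J1 fixed by 0)

b0 stroke at GY1
b1 stroke at GY1
b2 stroke at J1
b3 stroke at J1
b4 stroke at J2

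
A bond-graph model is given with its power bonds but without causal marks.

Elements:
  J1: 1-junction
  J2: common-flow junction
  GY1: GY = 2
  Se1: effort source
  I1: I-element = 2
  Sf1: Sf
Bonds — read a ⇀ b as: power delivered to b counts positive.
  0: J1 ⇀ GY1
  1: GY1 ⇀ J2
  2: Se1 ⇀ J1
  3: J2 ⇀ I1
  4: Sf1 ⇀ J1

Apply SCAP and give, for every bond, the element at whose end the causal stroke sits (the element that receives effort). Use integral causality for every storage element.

β2 |J1  (Se1 fixes effort; stroke away)
β4 |Sf1  (source Sf1 imposes f)
β0 |J1  (J1: bond 4 brought flow, rest push out)
β1 |J2  (GY1: gyrator matches bond 0)
β3 |I1  (J2 needs exactly one f-in)

bond 0 stroke at J1
bond 1 stroke at J2
bond 2 stroke at J1
bond 3 stroke at I1
bond 4 stroke at Sf1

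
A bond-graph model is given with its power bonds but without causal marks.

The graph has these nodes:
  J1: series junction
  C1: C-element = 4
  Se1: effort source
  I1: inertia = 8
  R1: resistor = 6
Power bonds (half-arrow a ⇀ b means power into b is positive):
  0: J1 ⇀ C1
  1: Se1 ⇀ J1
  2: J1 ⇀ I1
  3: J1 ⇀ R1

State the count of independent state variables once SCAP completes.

2  (C1, I1 all integral)

#1 stroke at J1  (Se1 (Se) sets effort on bond)
#0 stroke at J1  (prefer integral on C1)
#2 stroke at I1  (prefer integral on I1)
#3 stroke at J1  (common-f at J1 fixed by 2)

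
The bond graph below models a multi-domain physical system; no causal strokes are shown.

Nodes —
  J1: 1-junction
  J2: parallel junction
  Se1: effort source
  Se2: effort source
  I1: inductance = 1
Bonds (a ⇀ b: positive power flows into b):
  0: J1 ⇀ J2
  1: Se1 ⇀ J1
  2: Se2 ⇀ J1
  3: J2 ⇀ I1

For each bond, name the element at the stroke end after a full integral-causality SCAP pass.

b0 stroke at J2
b1 stroke at J1
b2 stroke at J1
b3 stroke at I1

#1 stroke→J1  (source Se1 imposes e)
#2 stroke→J1  (Se2 fixes effort; stroke away)
#0 stroke→J2  (J1: last free bond brings flow in)
#3 stroke→I1  (J2 effort already set via bond 0)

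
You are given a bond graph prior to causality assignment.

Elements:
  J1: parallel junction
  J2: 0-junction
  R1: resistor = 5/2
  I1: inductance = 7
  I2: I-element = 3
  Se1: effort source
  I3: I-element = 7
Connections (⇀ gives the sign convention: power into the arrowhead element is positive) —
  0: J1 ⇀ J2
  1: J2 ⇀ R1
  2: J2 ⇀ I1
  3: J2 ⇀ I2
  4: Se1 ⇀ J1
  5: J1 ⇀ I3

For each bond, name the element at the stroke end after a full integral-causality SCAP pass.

b4 stroke→J1  (source Se1 imposes e)
b0 stroke→J2  (J1: bond 4 brought effort, rest push out)
b5 stroke→I3  (common-e at J1 fixed by 4)
b1 stroke→R1  (common-e at J2 fixed by 0)
b2 stroke→I1  (0-jn J2 has e-setter on 0)
b3 stroke→I2  (J2: bond 0 brought effort, rest push out)

b0 stroke→J2
b1 stroke→R1
b2 stroke→I1
b3 stroke→I2
b4 stroke→J1
b5 stroke→I3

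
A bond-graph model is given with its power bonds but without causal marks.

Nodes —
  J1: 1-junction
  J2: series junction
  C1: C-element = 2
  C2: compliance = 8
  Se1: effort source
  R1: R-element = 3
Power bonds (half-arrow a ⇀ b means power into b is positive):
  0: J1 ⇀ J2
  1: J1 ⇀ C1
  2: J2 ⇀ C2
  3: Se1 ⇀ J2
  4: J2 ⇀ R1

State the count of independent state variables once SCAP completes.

2  (C1, C2 all integral)

bond 3 |J2  (source Se1 imposes e)
bond 1 |J1  (C1: C, integral causality)
bond 0 |J2  (J1: last free bond brings flow in)
bond 2 |J2  (prefer integral on C2)
bond 4 |R1  (J2: last free bond brings flow in)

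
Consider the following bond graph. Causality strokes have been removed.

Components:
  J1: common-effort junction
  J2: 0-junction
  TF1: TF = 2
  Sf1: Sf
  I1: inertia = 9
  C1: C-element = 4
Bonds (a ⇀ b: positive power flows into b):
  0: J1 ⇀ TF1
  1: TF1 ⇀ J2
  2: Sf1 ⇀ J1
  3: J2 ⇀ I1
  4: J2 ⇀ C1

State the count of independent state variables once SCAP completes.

2  (C1, I1 all integral)

#2 →Sf1  (Sf1 (Sf) sets flow on bond)
#0 →J1  (closing 0-jn rule on J1)
#1 →TF1  (TF1 one-in-one-out from 0)
#3 →I1  (I1: I, integral causality)
#4 →J2  (only one effort-in slot at J2)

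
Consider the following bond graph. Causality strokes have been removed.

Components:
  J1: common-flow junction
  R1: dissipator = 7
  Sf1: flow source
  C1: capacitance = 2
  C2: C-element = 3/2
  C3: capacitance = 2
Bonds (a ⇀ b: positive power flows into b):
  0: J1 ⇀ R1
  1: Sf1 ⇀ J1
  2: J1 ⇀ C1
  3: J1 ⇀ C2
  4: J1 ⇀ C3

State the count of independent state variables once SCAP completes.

3  (C1, C2, C3 all integral)

b1 |Sf1  (Sf1 fixes flow; stroke at Sf1)
b0 |J1  (J1: bond 1 brought flow, rest push out)
b2 |J1  (common-f at J1 fixed by 1)
b3 |J1  (J1 flow already set via bond 1)
b4 |J1  (common-f at J1 fixed by 1)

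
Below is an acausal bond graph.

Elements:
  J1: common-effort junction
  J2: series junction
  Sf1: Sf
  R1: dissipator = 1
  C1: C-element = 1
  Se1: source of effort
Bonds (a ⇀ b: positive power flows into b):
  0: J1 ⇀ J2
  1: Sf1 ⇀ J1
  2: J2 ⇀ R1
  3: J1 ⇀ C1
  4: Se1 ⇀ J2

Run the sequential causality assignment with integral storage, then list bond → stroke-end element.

b1 |Sf1  (source Sf1 imposes f)
b4 |J2  (Se1: effort source, stroke at far end)
b3 |J1  (C1 outputs effort q/C1)
b0 |J2  (J1 effort already set via bond 3)
b2 |R1  (only one flow-in slot at J2)

b0 →J2
b1 →Sf1
b2 →R1
b3 →J1
b4 →J2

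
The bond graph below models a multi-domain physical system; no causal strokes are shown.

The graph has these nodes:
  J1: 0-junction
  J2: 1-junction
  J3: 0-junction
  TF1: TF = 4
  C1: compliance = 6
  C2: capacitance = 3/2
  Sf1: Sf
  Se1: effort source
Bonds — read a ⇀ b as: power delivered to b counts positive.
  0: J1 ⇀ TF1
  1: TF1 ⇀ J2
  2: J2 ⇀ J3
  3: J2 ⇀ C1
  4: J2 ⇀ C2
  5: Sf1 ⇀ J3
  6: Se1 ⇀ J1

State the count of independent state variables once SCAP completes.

β5 |Sf1  (Sf1 fixes flow; stroke at Sf1)
β6 |J1  (source Se1 imposes e)
β0 |TF1  (J1 effort already set via bond 6)
β2 |J3  (J3: last free bond brings effort in)
β1 |J2  (TF TF1: opposite of bond 0)
β3 |J2  (J2 flow already set via bond 2)
β4 |J2  (J2: bond 2 brought flow, rest push out)

2  (C1, C2 all integral)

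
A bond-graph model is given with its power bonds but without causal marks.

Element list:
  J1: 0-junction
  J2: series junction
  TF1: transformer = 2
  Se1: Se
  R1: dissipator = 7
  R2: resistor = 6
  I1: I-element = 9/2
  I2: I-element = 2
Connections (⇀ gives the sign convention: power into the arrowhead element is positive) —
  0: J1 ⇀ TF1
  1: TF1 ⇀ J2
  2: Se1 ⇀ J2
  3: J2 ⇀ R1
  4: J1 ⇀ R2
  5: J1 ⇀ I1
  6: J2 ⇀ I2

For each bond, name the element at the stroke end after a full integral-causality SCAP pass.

#0 →TF1
#1 →J2
#2 →J2
#3 →J2
#4 →J1
#5 →I1
#6 →I2

bond 2 →J2  (Se1 fixes effort; stroke away)
bond 5 →I1  (I1: I, integral causality)
bond 6 →I2  (I2: I, integral causality)
bond 1 →J2  (J2 flow already set via bond 6)
bond 3 →J2  (1-jn J2 has f-setter on 6)
bond 0 →TF1  (TF1 one-in-one-out from 1)
bond 4 →J1  (J1: last free bond brings effort in)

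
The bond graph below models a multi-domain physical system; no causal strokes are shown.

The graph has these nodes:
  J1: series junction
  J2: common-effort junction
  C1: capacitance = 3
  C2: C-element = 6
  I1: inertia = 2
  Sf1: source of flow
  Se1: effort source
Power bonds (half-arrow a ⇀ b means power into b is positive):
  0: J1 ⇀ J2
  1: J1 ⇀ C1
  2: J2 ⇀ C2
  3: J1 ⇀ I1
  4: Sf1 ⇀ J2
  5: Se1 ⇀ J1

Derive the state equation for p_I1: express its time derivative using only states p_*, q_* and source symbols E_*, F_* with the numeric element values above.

bond 4 stroke at Sf1  (Sf1 (Sf) sets flow on bond)
bond 5 stroke at J1  (Se1 (Se) sets effort on bond)
bond 1 stroke at J1  (C1 outputs effort q/C1)
bond 2 stroke at J2  (C2: C, integral causality)
bond 0 stroke at J1  (J2 effort already set via bond 2)
bond 3 stroke at I1  (J1: last free bond brings flow in)

dp_I1/dt = E_Se1 - q_C1/3 - q_C2/6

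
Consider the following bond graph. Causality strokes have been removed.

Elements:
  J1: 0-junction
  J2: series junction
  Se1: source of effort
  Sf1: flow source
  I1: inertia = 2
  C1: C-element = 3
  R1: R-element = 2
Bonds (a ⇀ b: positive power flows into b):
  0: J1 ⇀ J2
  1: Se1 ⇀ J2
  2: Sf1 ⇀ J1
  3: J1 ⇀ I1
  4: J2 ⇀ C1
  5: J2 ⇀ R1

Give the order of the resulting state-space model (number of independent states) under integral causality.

β1 →J2  (Se1 (Se) sets effort on bond)
β2 →Sf1  (Sf1 (Sf) sets flow on bond)
β3 →I1  (I1 integral (f out))
β0 →J1  (only one effort-in slot at J1)
β4 →J2  (common-f at J2 fixed by 0)
β5 →J2  (common-f at J2 fixed by 0)

2  (C1, I1 all integral)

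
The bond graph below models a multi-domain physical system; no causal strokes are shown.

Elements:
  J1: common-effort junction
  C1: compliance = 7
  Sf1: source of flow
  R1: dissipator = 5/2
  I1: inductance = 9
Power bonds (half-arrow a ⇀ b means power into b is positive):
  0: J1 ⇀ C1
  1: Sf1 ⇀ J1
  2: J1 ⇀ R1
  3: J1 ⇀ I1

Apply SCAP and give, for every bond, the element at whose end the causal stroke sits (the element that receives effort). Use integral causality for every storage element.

β1 stroke at Sf1  (source Sf1 imposes f)
β0 stroke at J1  (C1 integral (e out))
β2 stroke at R1  (common-e at J1 fixed by 0)
β3 stroke at I1  (0-jn J1 has e-setter on 0)

b0 →J1
b1 →Sf1
b2 →R1
b3 →I1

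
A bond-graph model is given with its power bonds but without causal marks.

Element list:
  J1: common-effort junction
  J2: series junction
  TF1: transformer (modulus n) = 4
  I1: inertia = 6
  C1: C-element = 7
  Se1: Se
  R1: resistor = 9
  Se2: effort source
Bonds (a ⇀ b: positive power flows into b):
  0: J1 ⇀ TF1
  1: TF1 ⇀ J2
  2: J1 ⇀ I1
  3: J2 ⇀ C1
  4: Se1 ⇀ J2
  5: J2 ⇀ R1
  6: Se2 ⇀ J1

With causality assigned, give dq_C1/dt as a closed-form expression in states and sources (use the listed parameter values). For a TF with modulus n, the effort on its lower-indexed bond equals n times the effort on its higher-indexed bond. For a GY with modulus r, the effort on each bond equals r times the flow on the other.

dq_C1/dt = E_Se1/9 + E_Se2/36 - q_C1/63

β4 stroke→J2  (Se1: effort source, stroke at far end)
β6 stroke→J1  (Se2: effort source, stroke at far end)
β0 stroke→TF1  (J1: bond 6 brought effort, rest push out)
β2 stroke→I1  (J1 effort already set via bond 6)
β1 stroke→J2  (TF TF1: opposite of bond 0)
β3 stroke→J2  (prefer integral on C1)
β5 stroke→R1  (only one flow-in slot at J2)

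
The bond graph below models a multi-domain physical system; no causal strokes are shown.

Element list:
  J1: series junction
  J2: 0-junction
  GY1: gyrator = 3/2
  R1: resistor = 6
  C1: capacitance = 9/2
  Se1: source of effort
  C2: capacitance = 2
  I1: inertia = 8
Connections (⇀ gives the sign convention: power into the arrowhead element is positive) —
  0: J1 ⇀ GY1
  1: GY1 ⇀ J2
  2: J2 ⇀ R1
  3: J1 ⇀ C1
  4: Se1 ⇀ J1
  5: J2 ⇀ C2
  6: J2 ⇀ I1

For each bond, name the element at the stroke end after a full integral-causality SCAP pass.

#0 stroke at GY1
#1 stroke at GY1
#2 stroke at R1
#3 stroke at J1
#4 stroke at J1
#5 stroke at J2
#6 stroke at I1

#4 stroke→J1  (source Se1 imposes e)
#3 stroke→J1  (C1 integral (e out))
#0 stroke→GY1  (closing 1-jn rule on J1)
#1 stroke→GY1  (GY GY1: same side as bond 0)
#5 stroke→J2  (C2 integral (e out))
#2 stroke→R1  (common-e at J2 fixed by 5)
#6 stroke→I1  (common-e at J2 fixed by 5)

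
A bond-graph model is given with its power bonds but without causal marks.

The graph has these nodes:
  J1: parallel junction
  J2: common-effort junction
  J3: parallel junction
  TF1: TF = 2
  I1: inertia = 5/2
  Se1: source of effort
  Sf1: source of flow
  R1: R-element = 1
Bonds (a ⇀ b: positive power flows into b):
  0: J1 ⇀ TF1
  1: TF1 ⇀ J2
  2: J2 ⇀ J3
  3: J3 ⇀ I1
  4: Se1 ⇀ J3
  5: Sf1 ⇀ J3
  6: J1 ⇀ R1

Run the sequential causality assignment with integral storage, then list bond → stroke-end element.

b4 |J3  (Se1: effort source, stroke at far end)
b5 |Sf1  (source Sf1 imposes f)
b2 |J2  (J3: bond 4 brought effort, rest push out)
b3 |I1  (common-e at J3 fixed by 4)
b1 |TF1  (common-e at J2 fixed by 2)
b0 |J1  (TF1 one-in-one-out from 1)
b6 |R1  (J1: bond 0 brought effort, rest push out)

bond 0 |J1
bond 1 |TF1
bond 2 |J2
bond 3 |I1
bond 4 |J3
bond 5 |Sf1
bond 6 |R1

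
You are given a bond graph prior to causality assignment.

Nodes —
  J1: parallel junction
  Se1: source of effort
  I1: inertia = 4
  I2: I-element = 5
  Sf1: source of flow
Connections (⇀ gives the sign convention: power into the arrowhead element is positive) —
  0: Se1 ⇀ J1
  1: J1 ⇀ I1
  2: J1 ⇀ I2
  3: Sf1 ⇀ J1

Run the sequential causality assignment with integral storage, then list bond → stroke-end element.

β0 →J1  (Se1: effort source, stroke at far end)
β3 →Sf1  (Sf1 fixes flow; stroke at Sf1)
β1 →I1  (common-e at J1 fixed by 0)
β2 →I2  (common-e at J1 fixed by 0)

b0 stroke at J1
b1 stroke at I1
b2 stroke at I2
b3 stroke at Sf1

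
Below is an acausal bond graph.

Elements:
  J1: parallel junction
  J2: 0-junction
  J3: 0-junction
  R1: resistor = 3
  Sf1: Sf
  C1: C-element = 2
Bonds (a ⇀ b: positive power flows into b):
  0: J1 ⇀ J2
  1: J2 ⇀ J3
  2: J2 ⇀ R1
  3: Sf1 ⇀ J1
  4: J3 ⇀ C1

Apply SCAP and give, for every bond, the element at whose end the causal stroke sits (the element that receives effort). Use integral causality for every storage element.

b3 stroke→Sf1  (Sf1 (Sf) sets flow on bond)
b0 stroke→J1  (J1 needs exactly one e-in)
b4 stroke→J3  (C1 outputs effort q/C1)
b1 stroke→J2  (common-e at J3 fixed by 4)
b2 stroke→R1  (J2 effort already set via bond 1)

β0 stroke→J1
β1 stroke→J2
β2 stroke→R1
β3 stroke→Sf1
β4 stroke→J3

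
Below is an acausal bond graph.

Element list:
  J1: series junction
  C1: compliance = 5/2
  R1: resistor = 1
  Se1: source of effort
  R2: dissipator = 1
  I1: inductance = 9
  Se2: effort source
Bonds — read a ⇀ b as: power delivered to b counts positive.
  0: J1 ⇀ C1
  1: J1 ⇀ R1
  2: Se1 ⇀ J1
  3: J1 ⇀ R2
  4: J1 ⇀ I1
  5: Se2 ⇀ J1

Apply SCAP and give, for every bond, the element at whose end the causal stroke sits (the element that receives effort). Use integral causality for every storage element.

#0 →J1
#1 →J1
#2 →J1
#3 →J1
#4 →I1
#5 →J1

β2 →J1  (source Se1 imposes e)
β5 →J1  (Se2 fixes effort; stroke away)
β0 →J1  (C1: C, integral causality)
β4 →I1  (I1 outputs flow p/I1)
β1 →J1  (1-jn J1 has f-setter on 4)
β3 →J1  (common-f at J1 fixed by 4)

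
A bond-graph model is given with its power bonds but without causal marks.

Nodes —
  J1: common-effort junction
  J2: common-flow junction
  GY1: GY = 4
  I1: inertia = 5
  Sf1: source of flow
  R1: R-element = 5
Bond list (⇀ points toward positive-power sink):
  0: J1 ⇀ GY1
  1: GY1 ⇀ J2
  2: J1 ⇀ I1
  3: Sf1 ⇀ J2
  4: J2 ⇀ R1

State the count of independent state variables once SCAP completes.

1  (I1 all integral)

bond 3 →Sf1  (Sf1 fixes flow; stroke at Sf1)
bond 1 →J2  (common-f at J2 fixed by 3)
bond 4 →J2  (J2: bond 3 brought flow, rest push out)
bond 0 →J1  (GY1: gyrator matches bond 1)
bond 2 →I1  (J1 effort already set via bond 0)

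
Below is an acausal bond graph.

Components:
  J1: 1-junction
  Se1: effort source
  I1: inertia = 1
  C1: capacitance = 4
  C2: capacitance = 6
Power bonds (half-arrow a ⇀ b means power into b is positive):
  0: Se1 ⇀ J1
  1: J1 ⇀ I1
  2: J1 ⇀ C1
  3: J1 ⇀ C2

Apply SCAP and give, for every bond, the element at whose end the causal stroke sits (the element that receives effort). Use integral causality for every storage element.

bond 0 stroke at J1  (Se1 (Se) sets effort on bond)
bond 1 stroke at I1  (I1 integral (f out))
bond 2 stroke at J1  (common-f at J1 fixed by 1)
bond 3 stroke at J1  (J1: bond 1 brought flow, rest push out)

bond 0 →J1
bond 1 →I1
bond 2 →J1
bond 3 →J1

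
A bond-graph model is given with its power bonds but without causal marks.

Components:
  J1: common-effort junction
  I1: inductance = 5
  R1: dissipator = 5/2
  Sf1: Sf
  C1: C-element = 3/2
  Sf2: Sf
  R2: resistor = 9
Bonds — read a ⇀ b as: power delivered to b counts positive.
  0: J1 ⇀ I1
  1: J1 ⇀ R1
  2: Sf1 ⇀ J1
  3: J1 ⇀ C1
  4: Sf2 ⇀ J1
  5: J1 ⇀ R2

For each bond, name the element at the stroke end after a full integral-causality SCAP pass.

#2 →Sf1  (Sf1 (Sf) sets flow on bond)
#4 →Sf2  (Sf2: flow source, stroke at near end)
#0 →I1  (prefer integral on I1)
#3 →J1  (C1: C, integral causality)
#1 →R1  (J1 effort already set via bond 3)
#5 →R2  (J1: bond 3 brought effort, rest push out)

b0 stroke at I1
b1 stroke at R1
b2 stroke at Sf1
b3 stroke at J1
b4 stroke at Sf2
b5 stroke at R2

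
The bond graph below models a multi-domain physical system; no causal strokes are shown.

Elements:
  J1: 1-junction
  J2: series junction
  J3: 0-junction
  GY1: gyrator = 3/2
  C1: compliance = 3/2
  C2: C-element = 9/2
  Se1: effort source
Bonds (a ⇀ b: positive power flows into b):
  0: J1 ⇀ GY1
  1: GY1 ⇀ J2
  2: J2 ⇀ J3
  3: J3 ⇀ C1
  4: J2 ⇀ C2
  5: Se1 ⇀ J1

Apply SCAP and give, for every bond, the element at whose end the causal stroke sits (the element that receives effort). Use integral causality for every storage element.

β5 →J1  (Se1 fixes effort; stroke away)
β0 →GY1  (J1: last free bond brings flow in)
β1 →GY1  (GY GY1: same side as bond 0)
β2 →J2  (common-f at J2 fixed by 1)
β4 →J2  (common-f at J2 fixed by 1)
β3 →J3  (J3: last free bond brings effort in)

#0 stroke at GY1
#1 stroke at GY1
#2 stroke at J2
#3 stroke at J3
#4 stroke at J2
#5 stroke at J1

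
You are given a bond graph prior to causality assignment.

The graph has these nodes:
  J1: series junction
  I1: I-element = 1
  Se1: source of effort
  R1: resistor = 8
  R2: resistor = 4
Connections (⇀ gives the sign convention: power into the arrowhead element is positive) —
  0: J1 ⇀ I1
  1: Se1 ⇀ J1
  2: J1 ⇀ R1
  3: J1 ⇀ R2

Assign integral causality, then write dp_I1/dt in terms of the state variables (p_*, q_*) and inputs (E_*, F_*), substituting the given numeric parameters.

dp_I1/dt = E_Se1 - 12*p_I1

β1 →J1  (Se1 (Se) sets effort on bond)
β0 →I1  (I1 outputs flow p/I1)
β2 →J1  (J1 flow already set via bond 0)
β3 →J1  (J1: bond 0 brought flow, rest push out)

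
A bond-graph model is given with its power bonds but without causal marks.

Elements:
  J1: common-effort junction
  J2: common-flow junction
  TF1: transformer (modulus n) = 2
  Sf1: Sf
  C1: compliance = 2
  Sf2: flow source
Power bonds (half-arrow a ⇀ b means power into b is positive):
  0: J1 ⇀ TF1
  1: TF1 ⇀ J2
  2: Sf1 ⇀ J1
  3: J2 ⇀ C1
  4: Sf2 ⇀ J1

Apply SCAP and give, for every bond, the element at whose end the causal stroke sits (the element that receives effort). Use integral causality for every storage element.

b0 →J1
b1 →TF1
b2 →Sf1
b3 →J2
b4 →Sf2

bond 2 |Sf1  (Sf1 fixes flow; stroke at Sf1)
bond 4 |Sf2  (Sf2 fixes flow; stroke at Sf2)
bond 0 |J1  (J1: last free bond brings effort in)
bond 1 |TF1  (through TF1, causality passes straight; one stroke at TF1)
bond 3 |J2  (common-f at J2 fixed by 1)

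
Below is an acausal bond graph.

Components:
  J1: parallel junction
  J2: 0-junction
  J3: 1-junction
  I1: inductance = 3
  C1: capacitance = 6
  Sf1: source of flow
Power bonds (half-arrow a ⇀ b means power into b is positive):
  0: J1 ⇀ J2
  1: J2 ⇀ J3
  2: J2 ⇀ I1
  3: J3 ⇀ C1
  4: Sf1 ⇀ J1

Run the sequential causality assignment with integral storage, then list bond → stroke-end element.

β4 →Sf1  (source Sf1 imposes f)
β0 →J1  (closing 0-jn rule on J1)
β2 →I1  (prefer integral on I1)
β1 →J2  (closing 0-jn rule on J2)
β3 →J3  (J3: bond 1 brought flow, rest push out)

bond 0 stroke→J1
bond 1 stroke→J2
bond 2 stroke→I1
bond 3 stroke→J3
bond 4 stroke→Sf1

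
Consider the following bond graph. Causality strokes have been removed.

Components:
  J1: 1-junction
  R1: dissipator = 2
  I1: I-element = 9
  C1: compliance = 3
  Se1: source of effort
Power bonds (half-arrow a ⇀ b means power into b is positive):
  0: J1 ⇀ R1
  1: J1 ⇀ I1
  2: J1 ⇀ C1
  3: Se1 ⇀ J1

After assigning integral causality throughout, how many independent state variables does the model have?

b3 stroke→J1  (source Se1 imposes e)
b1 stroke→I1  (I1 integral (f out))
b0 stroke→J1  (J1 flow already set via bond 1)
b2 stroke→J1  (J1: bond 1 brought flow, rest push out)

2  (C1, I1 all integral)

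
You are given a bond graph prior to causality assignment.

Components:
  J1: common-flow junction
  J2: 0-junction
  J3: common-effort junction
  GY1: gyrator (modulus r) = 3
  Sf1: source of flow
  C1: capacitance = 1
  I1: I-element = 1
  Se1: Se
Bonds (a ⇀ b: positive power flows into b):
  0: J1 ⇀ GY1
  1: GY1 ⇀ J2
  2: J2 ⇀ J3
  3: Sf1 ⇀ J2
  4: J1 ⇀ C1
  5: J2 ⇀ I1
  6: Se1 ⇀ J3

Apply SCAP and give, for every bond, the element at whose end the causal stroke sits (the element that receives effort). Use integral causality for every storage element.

#0 stroke→GY1
#1 stroke→GY1
#2 stroke→J2
#3 stroke→Sf1
#4 stroke→J1
#5 stroke→I1
#6 stroke→J3

bond 3 →Sf1  (Sf1 fixes flow; stroke at Sf1)
bond 6 →J3  (Se1: effort source, stroke at far end)
bond 2 →J2  (J3 effort already set via bond 6)
bond 1 →GY1  (common-e at J2 fixed by 2)
bond 5 →I1  (J2: bond 2 brought effort, rest push out)
bond 0 →GY1  (GY1: gyrator matches bond 1)
bond 4 →J1  (J1: bond 0 brought flow, rest push out)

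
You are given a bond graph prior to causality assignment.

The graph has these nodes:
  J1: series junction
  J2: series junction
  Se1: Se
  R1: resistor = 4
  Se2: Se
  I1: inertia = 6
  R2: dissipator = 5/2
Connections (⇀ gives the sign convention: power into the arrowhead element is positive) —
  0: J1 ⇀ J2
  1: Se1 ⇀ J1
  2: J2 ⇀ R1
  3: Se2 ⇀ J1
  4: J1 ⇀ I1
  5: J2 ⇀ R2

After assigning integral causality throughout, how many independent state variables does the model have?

bond 1 stroke→J1  (Se1 (Se) sets effort on bond)
bond 3 stroke→J1  (source Se2 imposes e)
bond 4 stroke→I1  (I1 integral (f out))
bond 0 stroke→J1  (J1: bond 4 brought flow, rest push out)
bond 2 stroke→J2  (common-f at J2 fixed by 0)
bond 5 stroke→J2  (common-f at J2 fixed by 0)

1  (I1 all integral)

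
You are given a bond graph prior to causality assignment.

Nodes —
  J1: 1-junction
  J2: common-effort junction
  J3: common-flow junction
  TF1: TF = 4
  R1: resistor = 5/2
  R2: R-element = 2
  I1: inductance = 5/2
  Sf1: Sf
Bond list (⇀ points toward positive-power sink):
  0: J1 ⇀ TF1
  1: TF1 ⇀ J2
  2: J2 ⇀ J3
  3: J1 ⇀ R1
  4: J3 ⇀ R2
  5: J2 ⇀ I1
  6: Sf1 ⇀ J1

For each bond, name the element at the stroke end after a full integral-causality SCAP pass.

β6 stroke at Sf1  (Sf1: flow source, stroke at near end)
β0 stroke at J1  (J1: bond 6 brought flow, rest push out)
β3 stroke at J1  (J1: bond 6 brought flow, rest push out)
β1 stroke at TF1  (TF1 one-in-one-out from 0)
β5 stroke at I1  (prefer integral on I1)
β2 stroke at J2  (J2 needs exactly one e-in)
β4 stroke at J3  (common-f at J3 fixed by 2)

β0 stroke at J1
β1 stroke at TF1
β2 stroke at J2
β3 stroke at J1
β4 stroke at J3
β5 stroke at I1
β6 stroke at Sf1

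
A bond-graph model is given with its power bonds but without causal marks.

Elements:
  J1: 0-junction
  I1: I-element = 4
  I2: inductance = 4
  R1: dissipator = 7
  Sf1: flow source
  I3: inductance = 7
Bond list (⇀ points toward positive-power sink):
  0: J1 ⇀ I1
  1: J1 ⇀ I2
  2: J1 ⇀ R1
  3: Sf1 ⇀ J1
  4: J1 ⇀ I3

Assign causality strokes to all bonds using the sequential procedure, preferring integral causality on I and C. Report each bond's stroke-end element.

#3 stroke at Sf1  (Sf1 fixes flow; stroke at Sf1)
#0 stroke at I1  (I1: I, integral causality)
#1 stroke at I2  (prefer integral on I2)
#4 stroke at I3  (I3 outputs flow p/I3)
#2 stroke at J1  (closing 0-jn rule on J1)

b0 stroke→I1
b1 stroke→I2
b2 stroke→J1
b3 stroke→Sf1
b4 stroke→I3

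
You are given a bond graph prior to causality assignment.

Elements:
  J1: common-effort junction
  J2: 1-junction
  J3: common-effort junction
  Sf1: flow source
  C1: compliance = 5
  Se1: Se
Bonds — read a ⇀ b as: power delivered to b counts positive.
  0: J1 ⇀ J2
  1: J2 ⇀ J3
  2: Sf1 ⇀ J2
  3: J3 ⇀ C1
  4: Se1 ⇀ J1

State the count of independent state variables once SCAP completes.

b2 →Sf1  (Sf1 (Sf) sets flow on bond)
b4 →J1  (Se1: effort source, stroke at far end)
b0 →J2  (common-e at J1 fixed by 4)
b1 →J2  (1-jn J2 has f-setter on 2)
b3 →J3  (J3: last free bond brings effort in)

1  (C1 all integral)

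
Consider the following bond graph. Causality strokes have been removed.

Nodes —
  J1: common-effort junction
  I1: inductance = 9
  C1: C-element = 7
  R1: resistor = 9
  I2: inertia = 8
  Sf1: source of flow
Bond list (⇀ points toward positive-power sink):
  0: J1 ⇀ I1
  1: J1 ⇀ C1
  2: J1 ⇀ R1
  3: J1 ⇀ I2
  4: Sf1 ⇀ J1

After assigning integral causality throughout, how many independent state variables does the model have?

b4 stroke→Sf1  (Sf1 (Sf) sets flow on bond)
b0 stroke→I1  (I1: I, integral causality)
b1 stroke→J1  (C1 integral (e out))
b2 stroke→R1  (common-e at J1 fixed by 1)
b3 stroke→I2  (J1: bond 1 brought effort, rest push out)

3  (C1, I1, I2 all integral)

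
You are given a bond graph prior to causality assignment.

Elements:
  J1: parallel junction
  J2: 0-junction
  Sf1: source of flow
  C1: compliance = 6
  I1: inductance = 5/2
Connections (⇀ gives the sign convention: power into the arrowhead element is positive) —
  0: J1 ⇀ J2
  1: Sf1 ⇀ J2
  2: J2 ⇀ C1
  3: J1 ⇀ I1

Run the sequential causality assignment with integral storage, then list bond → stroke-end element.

#0 →J1
#1 →Sf1
#2 →J2
#3 →I1

#1 |Sf1  (Sf1: flow source, stroke at near end)
#2 |J2  (C1 outputs effort q/C1)
#0 |J1  (common-e at J2 fixed by 2)
#3 |I1  (common-e at J1 fixed by 0)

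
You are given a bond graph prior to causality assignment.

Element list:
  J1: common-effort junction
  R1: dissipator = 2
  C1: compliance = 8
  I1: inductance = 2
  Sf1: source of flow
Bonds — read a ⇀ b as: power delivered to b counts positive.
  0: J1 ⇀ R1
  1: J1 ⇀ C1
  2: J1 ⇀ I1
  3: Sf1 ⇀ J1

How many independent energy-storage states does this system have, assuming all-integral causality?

2  (C1, I1 all integral)

β3 |Sf1  (Sf1 fixes flow; stroke at Sf1)
β1 |J1  (C1: C, integral causality)
β0 |R1  (J1: bond 1 brought effort, rest push out)
β2 |I1  (J1 effort already set via bond 1)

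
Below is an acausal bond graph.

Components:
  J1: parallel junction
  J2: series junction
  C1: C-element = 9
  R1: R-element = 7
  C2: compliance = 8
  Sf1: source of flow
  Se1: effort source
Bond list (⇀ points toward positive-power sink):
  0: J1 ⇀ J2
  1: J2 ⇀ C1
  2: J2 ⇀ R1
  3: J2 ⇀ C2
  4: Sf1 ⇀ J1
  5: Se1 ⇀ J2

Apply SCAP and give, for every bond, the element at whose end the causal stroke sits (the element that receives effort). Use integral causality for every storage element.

b4 stroke at Sf1  (source Sf1 imposes f)
b5 stroke at J2  (source Se1 imposes e)
b0 stroke at J1  (J1 needs exactly one e-in)
b1 stroke at J2  (common-f at J2 fixed by 0)
b2 stroke at J2  (J2 flow already set via bond 0)
b3 stroke at J2  (1-jn J2 has f-setter on 0)

b0 →J1
b1 →J2
b2 →J2
b3 →J2
b4 →Sf1
b5 →J2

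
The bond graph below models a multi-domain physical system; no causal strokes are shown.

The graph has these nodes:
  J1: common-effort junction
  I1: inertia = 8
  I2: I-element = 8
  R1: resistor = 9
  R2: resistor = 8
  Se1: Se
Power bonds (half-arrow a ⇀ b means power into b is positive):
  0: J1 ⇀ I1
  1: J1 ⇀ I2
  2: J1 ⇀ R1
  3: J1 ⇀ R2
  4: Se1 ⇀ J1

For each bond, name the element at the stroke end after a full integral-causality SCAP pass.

bond 0 stroke→I1
bond 1 stroke→I2
bond 2 stroke→R1
bond 3 stroke→R2
bond 4 stroke→J1

b4 |J1  (source Se1 imposes e)
b0 |I1  (J1: bond 4 brought effort, rest push out)
b1 |I2  (J1: bond 4 brought effort, rest push out)
b2 |R1  (0-jn J1 has e-setter on 4)
b3 |R2  (J1: bond 4 brought effort, rest push out)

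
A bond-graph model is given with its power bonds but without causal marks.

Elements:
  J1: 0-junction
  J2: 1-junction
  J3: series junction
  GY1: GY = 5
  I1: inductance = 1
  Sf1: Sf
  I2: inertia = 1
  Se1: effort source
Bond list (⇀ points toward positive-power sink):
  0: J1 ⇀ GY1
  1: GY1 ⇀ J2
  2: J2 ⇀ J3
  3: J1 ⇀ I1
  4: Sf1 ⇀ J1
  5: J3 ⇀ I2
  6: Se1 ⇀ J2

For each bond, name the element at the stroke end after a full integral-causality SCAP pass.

#4 →Sf1  (Sf1 (Sf) sets flow on bond)
#6 →J2  (Se1 (Se) sets effort on bond)
#3 →I1  (prefer integral on I1)
#0 →J1  (J1 needs exactly one e-in)
#1 →J2  (GY GY1: same side as bond 0)
#2 →J3  (J2 needs exactly one f-in)
#5 →I2  (J3 needs exactly one f-in)

β0 stroke at J1
β1 stroke at J2
β2 stroke at J3
β3 stroke at I1
β4 stroke at Sf1
β5 stroke at I2
β6 stroke at J2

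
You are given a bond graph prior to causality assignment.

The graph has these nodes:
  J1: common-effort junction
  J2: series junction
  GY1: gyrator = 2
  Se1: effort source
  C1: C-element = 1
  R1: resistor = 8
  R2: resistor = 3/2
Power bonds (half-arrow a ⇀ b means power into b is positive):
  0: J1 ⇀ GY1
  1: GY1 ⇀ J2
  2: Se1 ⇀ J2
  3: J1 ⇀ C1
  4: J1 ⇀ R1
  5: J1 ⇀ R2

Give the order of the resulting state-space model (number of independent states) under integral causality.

bond 2 stroke at J2  (Se1: effort source, stroke at far end)
bond 1 stroke at GY1  (J2 needs exactly one f-in)
bond 0 stroke at GY1  (GY1 both-in/both-out from 1)
bond 3 stroke at J1  (C1: C, integral causality)
bond 4 stroke at R1  (0-jn J1 has e-setter on 3)
bond 5 stroke at R2  (common-e at J1 fixed by 3)

1  (C1 all integral)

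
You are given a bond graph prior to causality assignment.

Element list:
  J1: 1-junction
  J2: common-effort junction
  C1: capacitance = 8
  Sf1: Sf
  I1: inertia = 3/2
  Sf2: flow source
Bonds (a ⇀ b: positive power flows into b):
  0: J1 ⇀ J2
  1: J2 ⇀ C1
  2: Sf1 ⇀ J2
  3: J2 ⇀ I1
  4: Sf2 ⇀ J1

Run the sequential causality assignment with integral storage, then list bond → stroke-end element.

b0 stroke→J1
b1 stroke→J2
b2 stroke→Sf1
b3 stroke→I1
b4 stroke→Sf2

bond 2 →Sf1  (source Sf1 imposes f)
bond 4 →Sf2  (Sf2 fixes flow; stroke at Sf2)
bond 0 →J1  (J1 flow already set via bond 4)
bond 1 →J2  (prefer integral on C1)
bond 3 →I1  (common-e at J2 fixed by 1)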